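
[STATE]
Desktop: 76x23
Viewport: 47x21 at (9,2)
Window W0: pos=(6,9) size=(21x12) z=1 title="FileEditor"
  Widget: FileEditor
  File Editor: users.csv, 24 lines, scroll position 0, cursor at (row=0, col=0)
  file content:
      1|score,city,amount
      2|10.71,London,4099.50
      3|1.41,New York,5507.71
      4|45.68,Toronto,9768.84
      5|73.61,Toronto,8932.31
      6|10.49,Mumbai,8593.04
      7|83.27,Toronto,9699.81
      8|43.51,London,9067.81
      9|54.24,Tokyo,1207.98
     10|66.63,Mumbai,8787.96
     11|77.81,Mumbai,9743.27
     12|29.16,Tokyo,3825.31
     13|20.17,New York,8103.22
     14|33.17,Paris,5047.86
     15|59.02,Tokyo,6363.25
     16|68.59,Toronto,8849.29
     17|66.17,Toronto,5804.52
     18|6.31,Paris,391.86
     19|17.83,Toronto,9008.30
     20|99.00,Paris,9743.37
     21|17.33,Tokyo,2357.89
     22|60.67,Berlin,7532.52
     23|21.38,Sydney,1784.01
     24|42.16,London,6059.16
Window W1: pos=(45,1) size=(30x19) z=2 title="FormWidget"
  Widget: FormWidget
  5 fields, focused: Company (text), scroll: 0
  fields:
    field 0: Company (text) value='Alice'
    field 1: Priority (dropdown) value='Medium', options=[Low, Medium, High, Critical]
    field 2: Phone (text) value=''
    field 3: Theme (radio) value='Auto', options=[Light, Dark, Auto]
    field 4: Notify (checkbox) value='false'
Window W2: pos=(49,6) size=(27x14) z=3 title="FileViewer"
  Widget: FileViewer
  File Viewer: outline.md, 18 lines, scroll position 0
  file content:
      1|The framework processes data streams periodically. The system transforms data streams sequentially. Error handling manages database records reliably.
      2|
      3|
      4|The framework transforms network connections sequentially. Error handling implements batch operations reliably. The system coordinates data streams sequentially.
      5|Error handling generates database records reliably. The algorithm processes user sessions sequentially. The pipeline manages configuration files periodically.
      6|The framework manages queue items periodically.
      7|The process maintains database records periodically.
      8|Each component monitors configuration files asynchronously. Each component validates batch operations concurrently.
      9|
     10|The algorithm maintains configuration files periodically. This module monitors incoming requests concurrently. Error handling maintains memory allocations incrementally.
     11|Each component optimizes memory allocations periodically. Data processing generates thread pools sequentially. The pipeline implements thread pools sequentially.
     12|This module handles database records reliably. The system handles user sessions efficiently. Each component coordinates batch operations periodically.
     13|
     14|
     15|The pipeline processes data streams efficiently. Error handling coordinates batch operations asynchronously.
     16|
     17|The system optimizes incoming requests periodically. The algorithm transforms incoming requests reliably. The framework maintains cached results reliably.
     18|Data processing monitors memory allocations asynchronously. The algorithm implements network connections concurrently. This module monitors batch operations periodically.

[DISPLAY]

                                    ┃ FormWidge
                                    ┠──────────
                                    ┃> Company:
                                    ┃  Priority
                                    ┃  P┏━━━━━━
                                    ┃  T┃ FileV
                                    ┃  N┠──────
━━━━━━━━━━━━━━━━━┓                  ┃   ┃The fr
ileEditor        ┃                  ┃   ┃      
─────────────────┨                  ┃   ┃      
ore,city,amount ▲┃                  ┃   ┃The fr
.71,London,4099.█┃                  ┃   ┃Error 
41,New York,5507░┃                  ┃   ┃The fr
.68,Toronto,9768░┃                  ┃   ┃The pr
.61,Toronto,8932░┃                  ┃   ┃Each c
.49,Mumbai,8593.░┃                  ┃   ┃      
.27,Toronto,9699░┃                  ┃   ┃The al
.51,London,9067.▼┃                  ┗━━━┗━━━━━━
━━━━━━━━━━━━━━━━━┛                             
                                               
                                               


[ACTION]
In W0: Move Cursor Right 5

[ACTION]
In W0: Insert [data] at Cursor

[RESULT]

                                    ┃ FormWidge
                                    ┠──────────
                                    ┃> Company:
                                    ┃  Priority
                                    ┃  P┏━━━━━━
                                    ┃  T┃ FileV
                                    ┃  N┠──────
━━━━━━━━━━━━━━━━━┓                  ┃   ┃The fr
ileEditor        ┃                  ┃   ┃      
─────────────────┨                  ┃   ┃      
oredata█city,amo▲┃                  ┃   ┃The fr
.71,London,4099.█┃                  ┃   ┃Error 
41,New York,5507░┃                  ┃   ┃The fr
.68,Toronto,9768░┃                  ┃   ┃The pr
.61,Toronto,8932░┃                  ┃   ┃Each c
.49,Mumbai,8593.░┃                  ┃   ┃      
.27,Toronto,9699░┃                  ┃   ┃The al
.51,London,9067.▼┃                  ┗━━━┗━━━━━━
━━━━━━━━━━━━━━━━━┛                             
                                               
                                               


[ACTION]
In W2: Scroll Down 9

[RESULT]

                                    ┃ FormWidge
                                    ┠──────────
                                    ┃> Company:
                                    ┃  Priority
                                    ┃  P┏━━━━━━
                                    ┃  T┃ FileV
                                    ┃  N┠──────
━━━━━━━━━━━━━━━━━┓                  ┃   ┃      
ileEditor        ┃                  ┃   ┃The al
─────────────────┨                  ┃   ┃Each c
oredata█city,amo▲┃                  ┃   ┃This m
.71,London,4099.█┃                  ┃   ┃      
41,New York,5507░┃                  ┃   ┃      
.68,Toronto,9768░┃                  ┃   ┃The pi
.61,Toronto,8932░┃                  ┃   ┃      
.49,Mumbai,8593.░┃                  ┃   ┃The sy
.27,Toronto,9699░┃                  ┃   ┃Data p
.51,London,9067.▼┃                  ┗━━━┗━━━━━━
━━━━━━━━━━━━━━━━━┛                             
                                               
                                               


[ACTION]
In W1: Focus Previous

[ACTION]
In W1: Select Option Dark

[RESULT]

                                    ┃ FormWidge
                                    ┠──────────
                                    ┃  Company:
                                    ┃  Priority
                                    ┃  P┏━━━━━━
                                    ┃  T┃ FileV
                                    ┃> N┠──────
━━━━━━━━━━━━━━━━━┓                  ┃   ┃      
ileEditor        ┃                  ┃   ┃The al
─────────────────┨                  ┃   ┃Each c
oredata█city,amo▲┃                  ┃   ┃This m
.71,London,4099.█┃                  ┃   ┃      
41,New York,5507░┃                  ┃   ┃      
.68,Toronto,9768░┃                  ┃   ┃The pi
.61,Toronto,8932░┃                  ┃   ┃      
.49,Mumbai,8593.░┃                  ┃   ┃The sy
.27,Toronto,9699░┃                  ┃   ┃Data p
.51,London,9067.▼┃                  ┗━━━┗━━━━━━
━━━━━━━━━━━━━━━━━┛                             
                                               
                                               


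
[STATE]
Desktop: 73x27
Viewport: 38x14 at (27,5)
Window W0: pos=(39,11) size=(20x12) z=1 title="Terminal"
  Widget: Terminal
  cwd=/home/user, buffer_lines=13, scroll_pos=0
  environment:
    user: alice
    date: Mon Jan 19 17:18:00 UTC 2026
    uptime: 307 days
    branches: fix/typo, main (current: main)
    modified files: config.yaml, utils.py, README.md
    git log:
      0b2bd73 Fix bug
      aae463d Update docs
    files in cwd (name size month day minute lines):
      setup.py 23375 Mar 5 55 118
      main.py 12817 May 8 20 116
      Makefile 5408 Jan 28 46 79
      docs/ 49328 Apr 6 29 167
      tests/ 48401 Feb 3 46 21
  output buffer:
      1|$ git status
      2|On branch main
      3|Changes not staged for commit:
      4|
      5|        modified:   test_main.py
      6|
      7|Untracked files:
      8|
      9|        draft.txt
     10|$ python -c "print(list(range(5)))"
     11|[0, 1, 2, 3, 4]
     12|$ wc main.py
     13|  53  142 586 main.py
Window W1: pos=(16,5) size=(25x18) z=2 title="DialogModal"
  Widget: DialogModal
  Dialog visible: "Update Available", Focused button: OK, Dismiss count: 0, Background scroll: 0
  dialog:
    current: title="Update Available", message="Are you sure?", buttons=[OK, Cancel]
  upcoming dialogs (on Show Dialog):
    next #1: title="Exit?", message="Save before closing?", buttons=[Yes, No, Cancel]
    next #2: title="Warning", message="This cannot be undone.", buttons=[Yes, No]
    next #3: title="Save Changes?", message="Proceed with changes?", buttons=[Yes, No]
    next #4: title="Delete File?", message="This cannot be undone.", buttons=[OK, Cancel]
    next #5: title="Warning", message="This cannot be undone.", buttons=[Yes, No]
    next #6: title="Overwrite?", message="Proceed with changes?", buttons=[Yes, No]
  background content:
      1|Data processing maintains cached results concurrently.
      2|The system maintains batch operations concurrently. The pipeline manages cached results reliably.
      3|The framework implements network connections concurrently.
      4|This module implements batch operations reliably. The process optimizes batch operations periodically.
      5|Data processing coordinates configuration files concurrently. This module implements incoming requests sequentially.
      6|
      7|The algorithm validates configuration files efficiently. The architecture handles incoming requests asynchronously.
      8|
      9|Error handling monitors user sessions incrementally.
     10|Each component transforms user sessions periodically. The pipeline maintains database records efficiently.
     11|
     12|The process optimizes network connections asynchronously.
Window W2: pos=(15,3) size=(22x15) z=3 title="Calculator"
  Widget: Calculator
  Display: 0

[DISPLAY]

─────────┨━━━┓                        
        0┃   ┃                        
─┬───┐   ┃───┨                        
 │ ÷ │   ┃tai┃                        
─┼───┤   ┃ ba┃                        
 │ × │   ┃ent┃                        
─┼───┤   ┃ts ┃━━━━━━━━━━━━━━━━━┓      
 │ - │   ┃┐in┃Terminal         ┃      
─┼───┤   ┃│  ┃─────────────────┨      
 │ + │   ┃│es┃ git status      ┃      
─┼───┤   ┃│  ┃n branch main    ┃      
R│ M+│   ┃┘rs┃hanges not staged┃      
━━━━━━━━━┛for┃                 ┃      
             ┃       modified: ┃      


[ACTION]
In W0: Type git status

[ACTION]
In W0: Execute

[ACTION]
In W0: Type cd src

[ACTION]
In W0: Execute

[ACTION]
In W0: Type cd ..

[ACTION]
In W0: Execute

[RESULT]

─────────┨━━━┓                        
        0┃   ┃                        
─┬───┐   ┃───┨                        
 │ ÷ │   ┃tai┃                        
─┼───┤   ┃ ba┃                        
 │ × │   ┃ent┃                        
─┼───┤   ┃ts ┃━━━━━━━━━━━━━━━━━┓      
 │ - │   ┃┐in┃Terminal         ┃      
─┼───┤   ┃│  ┃─────────────────┨      
 │ + │   ┃│es┃       modified: ┃      
─┼───┤   ┃│  ┃       modified: ┃      
R│ M+│   ┃┘rs┃       modified: ┃      
━━━━━━━━━┛for┃ cd src          ┃      
             ┃                 ┃      


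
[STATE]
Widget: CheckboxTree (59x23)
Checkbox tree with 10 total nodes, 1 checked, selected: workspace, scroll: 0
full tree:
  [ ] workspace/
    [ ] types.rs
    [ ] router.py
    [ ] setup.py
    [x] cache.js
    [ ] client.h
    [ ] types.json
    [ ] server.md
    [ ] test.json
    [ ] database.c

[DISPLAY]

>[-] workspace/                                            
   [ ] types.rs                                            
   [ ] router.py                                           
   [ ] setup.py                                            
   [x] cache.js                                            
   [ ] client.h                                            
   [ ] types.json                                          
   [ ] server.md                                           
   [ ] test.json                                           
   [ ] database.c                                          
                                                           
                                                           
                                                           
                                                           
                                                           
                                                           
                                                           
                                                           
                                                           
                                                           
                                                           
                                                           
                                                           


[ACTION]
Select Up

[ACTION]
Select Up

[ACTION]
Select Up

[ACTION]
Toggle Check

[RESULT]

>[x] workspace/                                            
   [x] types.rs                                            
   [x] router.py                                           
   [x] setup.py                                            
   [x] cache.js                                            
   [x] client.h                                            
   [x] types.json                                          
   [x] server.md                                           
   [x] test.json                                           
   [x] database.c                                          
                                                           
                                                           
                                                           
                                                           
                                                           
                                                           
                                                           
                                                           
                                                           
                                                           
                                                           
                                                           
                                                           


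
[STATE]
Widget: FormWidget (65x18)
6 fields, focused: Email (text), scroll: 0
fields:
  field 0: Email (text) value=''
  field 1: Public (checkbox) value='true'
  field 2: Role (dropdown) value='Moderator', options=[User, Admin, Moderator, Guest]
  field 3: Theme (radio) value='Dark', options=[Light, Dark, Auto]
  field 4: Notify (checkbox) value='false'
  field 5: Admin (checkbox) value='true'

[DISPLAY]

> Email:      [                                                 ]
  Public:     [x]                                                
  Role:       [Moderator                                       ▼]
  Theme:      ( ) Light  (●) Dark  ( ) Auto                      
  Notify:     [ ]                                                
  Admin:      [x]                                                
                                                                 
                                                                 
                                                                 
                                                                 
                                                                 
                                                                 
                                                                 
                                                                 
                                                                 
                                                                 
                                                                 
                                                                 


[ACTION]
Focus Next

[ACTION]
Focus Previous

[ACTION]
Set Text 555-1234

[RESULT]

> Email:      [555-1234                                         ]
  Public:     [x]                                                
  Role:       [Moderator                                       ▼]
  Theme:      ( ) Light  (●) Dark  ( ) Auto                      
  Notify:     [ ]                                                
  Admin:      [x]                                                
                                                                 
                                                                 
                                                                 
                                                                 
                                                                 
                                                                 
                                                                 
                                                                 
                                                                 
                                                                 
                                                                 
                                                                 


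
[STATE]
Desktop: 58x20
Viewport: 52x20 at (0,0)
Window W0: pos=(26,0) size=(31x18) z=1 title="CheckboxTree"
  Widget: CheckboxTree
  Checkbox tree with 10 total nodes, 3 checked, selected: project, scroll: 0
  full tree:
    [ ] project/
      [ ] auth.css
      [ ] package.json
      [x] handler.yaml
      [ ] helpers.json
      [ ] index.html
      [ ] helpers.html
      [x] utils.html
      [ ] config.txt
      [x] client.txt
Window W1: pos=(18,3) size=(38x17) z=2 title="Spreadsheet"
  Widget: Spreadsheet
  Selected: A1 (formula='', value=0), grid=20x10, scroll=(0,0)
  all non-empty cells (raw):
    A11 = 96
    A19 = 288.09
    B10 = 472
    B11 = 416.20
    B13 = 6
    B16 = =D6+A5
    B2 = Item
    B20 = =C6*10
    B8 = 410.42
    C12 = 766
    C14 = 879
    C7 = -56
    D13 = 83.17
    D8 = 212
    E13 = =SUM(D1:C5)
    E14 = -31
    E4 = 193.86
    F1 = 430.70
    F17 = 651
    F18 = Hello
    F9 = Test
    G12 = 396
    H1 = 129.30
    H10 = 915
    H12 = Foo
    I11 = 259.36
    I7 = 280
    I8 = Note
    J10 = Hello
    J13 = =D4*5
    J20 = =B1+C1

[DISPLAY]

                          ┏━━━━━━━━━━━━━━━━━━━━━━━━━
                          ┃ CheckboxTree            
                          ┠─────────────────────────
                  ┏━━━━━━━━━━━━━━━━━━━━━━━━━━━━━━━━━
                  ┃ Spreadsheet                     
                  ┠─────────────────────────────────
                  ┃A1:                              
                  ┃       A       B       C       D 
                  ┃---------------------------------
                  ┃  1      [0]       0       0     
                  ┃  2        0Item           0     
                  ┃  3        0       0       0     
                  ┃  4        0       0       0     
                  ┃  5        0       0       0     
                  ┃  6        0       0       0     
                  ┃  7        0       0     -56     
                  ┃  8        0  410.42       0     
                  ┃  9        0       0       0     
                  ┃ 10        0     472       0     
                  ┗━━━━━━━━━━━━━━━━━━━━━━━━━━━━━━━━━


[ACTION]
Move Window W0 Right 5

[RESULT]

                           ┏━━━━━━━━━━━━━━━━━━━━━━━━
                           ┃ CheckboxTree           
                           ┠────────────────────────
                  ┏━━━━━━━━━━━━━━━━━━━━━━━━━━━━━━━━━
                  ┃ Spreadsheet                     
                  ┠─────────────────────────────────
                  ┃A1:                              
                  ┃       A       B       C       D 
                  ┃---------------------------------
                  ┃  1      [0]       0       0     
                  ┃  2        0Item           0     
                  ┃  3        0       0       0     
                  ┃  4        0       0       0     
                  ┃  5        0       0       0     
                  ┃  6        0       0       0     
                  ┃  7        0       0     -56     
                  ┃  8        0  410.42       0     
                  ┃  9        0       0       0     
                  ┃ 10        0     472       0     
                  ┗━━━━━━━━━━━━━━━━━━━━━━━━━━━━━━━━━


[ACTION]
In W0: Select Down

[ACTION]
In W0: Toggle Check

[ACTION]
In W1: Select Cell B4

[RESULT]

                           ┏━━━━━━━━━━━━━━━━━━━━━━━━
                           ┃ CheckboxTree           
                           ┠────────────────────────
                  ┏━━━━━━━━━━━━━━━━━━━━━━━━━━━━━━━━━
                  ┃ Spreadsheet                     
                  ┠─────────────────────────────────
                  ┃B4:                              
                  ┃       A       B       C       D 
                  ┃---------------------------------
                  ┃  1        0       0       0     
                  ┃  2        0Item           0     
                  ┃  3        0       0       0     
                  ┃  4        0     [0]       0     
                  ┃  5        0       0       0     
                  ┃  6        0       0       0     
                  ┃  7        0       0     -56     
                  ┃  8        0  410.42       0     
                  ┃  9        0       0       0     
                  ┃ 10        0     472       0     
                  ┗━━━━━━━━━━━━━━━━━━━━━━━━━━━━━━━━━


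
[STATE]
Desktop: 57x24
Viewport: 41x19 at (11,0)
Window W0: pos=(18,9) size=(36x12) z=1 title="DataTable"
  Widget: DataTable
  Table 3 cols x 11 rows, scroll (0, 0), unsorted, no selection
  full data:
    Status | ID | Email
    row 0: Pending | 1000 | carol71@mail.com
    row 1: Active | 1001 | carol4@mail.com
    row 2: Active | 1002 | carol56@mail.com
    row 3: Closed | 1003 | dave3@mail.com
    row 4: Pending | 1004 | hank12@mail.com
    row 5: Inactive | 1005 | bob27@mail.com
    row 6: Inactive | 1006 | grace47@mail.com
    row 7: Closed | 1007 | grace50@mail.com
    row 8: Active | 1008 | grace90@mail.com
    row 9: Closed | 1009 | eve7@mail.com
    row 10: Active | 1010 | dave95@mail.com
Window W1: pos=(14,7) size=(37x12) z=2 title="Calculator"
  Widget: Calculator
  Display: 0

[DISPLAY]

                                         
                                         
                                         
                                         
                                         
                                         
                                         
   ┏━━━━━━━━━━━━━━━━━━━━━━━━━━━━━━━━━━━┓ 
   ┃ Calculator                        ┃ 
   ┠───────────────────────────────────┨━
   ┃                                  0┃ 
   ┃┌───┬───┬───┬───┐                  ┃─
   ┃│ 7 │ 8 │ 9 │ ÷ │                  ┃ 
   ┃├───┼───┼───┼───┤                  ┃ 
   ┃│ 4 │ 5 │ 6 │ × │                  ┃ 
   ┃├───┼───┼───┼───┤                  ┃ 
   ┃│ 1 │ 2 │ 3 │ - │                  ┃ 
   ┃└───┴───┴───┴───┘                  ┃ 
   ┗━━━━━━━━━━━━━━━━━━━━━━━━━━━━━━━━━━━┛ 


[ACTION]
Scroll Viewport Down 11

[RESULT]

                                         
                                         
   ┏━━━━━━━━━━━━━━━━━━━━━━━━━━━━━━━━━━━┓ 
   ┃ Calculator                        ┃ 
   ┠───────────────────────────────────┨━
   ┃                                  0┃ 
   ┃┌───┬───┬───┬───┐                  ┃─
   ┃│ 7 │ 8 │ 9 │ ÷ │                  ┃ 
   ┃├───┼───┼───┼───┤                  ┃ 
   ┃│ 4 │ 5 │ 6 │ × │                  ┃ 
   ┃├───┼───┼───┼───┤                  ┃ 
   ┃│ 1 │ 2 │ 3 │ - │                  ┃ 
   ┃└───┴───┴───┴───┘                  ┃ 
   ┗━━━━━━━━━━━━━━━━━━━━━━━━━━━━━━━━━━━┛ 
       ┃Inactive│1005│bob27@mail.com     
       ┗━━━━━━━━━━━━━━━━━━━━━━━━━━━━━━━━━
                                         
                                         
                                         


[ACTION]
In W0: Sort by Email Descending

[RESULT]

                                         
                                         
   ┏━━━━━━━━━━━━━━━━━━━━━━━━━━━━━━━━━━━┓ 
   ┃ Calculator                        ┃ 
   ┠───────────────────────────────────┨━
   ┃                                  0┃ 
   ┃┌───┬───┬───┬───┐                  ┃─
   ┃│ 7 │ 8 │ 9 │ ÷ │                  ┃ 
   ┃├───┼───┼───┼───┤                  ┃ 
   ┃│ 4 │ 5 │ 6 │ × │                  ┃ 
   ┃├───┼───┼───┼───┤                  ┃ 
   ┃│ 1 │ 2 │ 3 │ - │                  ┃ 
   ┃└───┴───┴───┴───┘                  ┃ 
   ┗━━━━━━━━━━━━━━━━━━━━━━━━━━━━━━━━━━━┛ 
       ┃Active  │1010│dave95@mail.com    
       ┗━━━━━━━━━━━━━━━━━━━━━━━━━━━━━━━━━
                                         
                                         
                                         


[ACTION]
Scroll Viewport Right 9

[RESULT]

                                         
                                         
━━━━━━━━━━━━━━━━━━━━━━━━━━━━━━━━━━┓      
Calculator                        ┃      
──────────────────────────────────┨━━┓   
                                 0┃  ┃   
───┬───┬───┬───┐                  ┃──┨   
 7 │ 8 │ 9 │ ÷ │                  ┃  ┃   
───┼───┼───┼───┤                  ┃  ┃   
 4 │ 5 │ 6 │ × │                  ┃  ┃   
───┼───┼───┼───┤                  ┃  ┃   
 1 │ 2 │ 3 │ - │                  ┃  ┃   
───┴───┴───┴───┘                  ┃  ┃   
━━━━━━━━━━━━━━━━━━━━━━━━━━━━━━━━━━┛  ┃   
  ┃Active  │1010│dave95@mail.com     ┃   
  ┗━━━━━━━━━━━━━━━━━━━━━━━━━━━━━━━━━━┛   
                                         
                                         
                                         


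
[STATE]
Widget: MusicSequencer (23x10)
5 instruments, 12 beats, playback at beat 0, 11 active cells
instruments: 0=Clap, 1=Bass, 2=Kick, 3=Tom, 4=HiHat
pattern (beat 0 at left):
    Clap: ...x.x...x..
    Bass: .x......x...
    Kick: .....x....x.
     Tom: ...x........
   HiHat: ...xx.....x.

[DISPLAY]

      ▼12345678901     
  Clap···█·█···█··     
  Bass·█······█···     
  Kick·····█····█·     
   Tom···█········     
 HiHat···██·····█·     
                       
                       
                       
                       


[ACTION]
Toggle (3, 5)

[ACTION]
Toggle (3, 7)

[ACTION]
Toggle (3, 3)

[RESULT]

      ▼12345678901     
  Clap···█·█···█··     
  Bass·█······█···     
  Kick·····█····█·     
   Tom·····█·█····     
 HiHat···██·····█·     
                       
                       
                       
                       


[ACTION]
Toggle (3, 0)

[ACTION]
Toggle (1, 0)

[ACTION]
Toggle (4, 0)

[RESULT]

      ▼12345678901     
  Clap···█·█···█··     
  Bass██······█···     
  Kick·····█····█·     
   Tom█····█·█····     
 HiHat█··██·····█·     
                       
                       
                       
                       


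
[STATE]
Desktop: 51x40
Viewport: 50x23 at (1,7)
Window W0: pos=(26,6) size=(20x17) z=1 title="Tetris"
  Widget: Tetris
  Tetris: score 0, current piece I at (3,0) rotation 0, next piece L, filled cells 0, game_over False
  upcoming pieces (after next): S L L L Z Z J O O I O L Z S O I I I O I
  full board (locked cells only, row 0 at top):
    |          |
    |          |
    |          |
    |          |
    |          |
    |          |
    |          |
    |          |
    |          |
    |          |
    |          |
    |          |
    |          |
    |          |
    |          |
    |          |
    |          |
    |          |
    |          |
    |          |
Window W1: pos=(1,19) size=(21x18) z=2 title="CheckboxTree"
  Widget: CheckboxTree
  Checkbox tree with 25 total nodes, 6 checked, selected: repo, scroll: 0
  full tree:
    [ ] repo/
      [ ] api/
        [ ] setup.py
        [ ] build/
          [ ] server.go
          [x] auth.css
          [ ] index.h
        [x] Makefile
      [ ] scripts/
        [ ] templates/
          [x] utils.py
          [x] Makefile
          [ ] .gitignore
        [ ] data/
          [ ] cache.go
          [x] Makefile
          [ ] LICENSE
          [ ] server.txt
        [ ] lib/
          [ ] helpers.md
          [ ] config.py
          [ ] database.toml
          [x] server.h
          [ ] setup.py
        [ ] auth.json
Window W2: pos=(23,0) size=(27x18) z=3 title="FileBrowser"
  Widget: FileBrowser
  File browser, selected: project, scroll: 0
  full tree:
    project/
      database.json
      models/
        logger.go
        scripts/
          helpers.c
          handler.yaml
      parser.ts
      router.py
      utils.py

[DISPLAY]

                      ┃    router.py            ┃ 
                      ┃    utils.py             ┃ 
                      ┃                         ┃ 
                      ┃                         ┃ 
                      ┃                         ┃ 
                      ┃                         ┃ 
                      ┃                         ┃ 
                      ┃                         ┃ 
                      ┃                         ┃ 
                      ┃                         ┃ 
                      ┗━━━━━━━━━━━━━━━━━━━━━━━━━┛ 
                         ┃                  ┃     
┏━━━━━━━━━━━━━━━━━━━┓    ┃                  ┃     
┃ CheckboxTree      ┃    ┃                  ┃     
┠───────────────────┨    ┃                  ┃     
┃>[-] repo/         ┃    ┗━━━━━━━━━━━━━━━━━━┛     
┃   [-] api/        ┃                             
┃     [ ] setup.py  ┃                             
┃     [-] build/    ┃                             
┃       [ ] server.g┃                             
┃       [x] auth.css┃                             
┃       [ ] index.h ┃                             
┃     [x] Makefile  ┃                             


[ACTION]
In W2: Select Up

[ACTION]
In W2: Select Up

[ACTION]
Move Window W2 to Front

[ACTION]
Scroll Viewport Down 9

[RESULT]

                      ┃                         ┃ 
                      ┗━━━━━━━━━━━━━━━━━━━━━━━━━┛ 
                         ┃                  ┃     
┏━━━━━━━━━━━━━━━━━━━┓    ┃                  ┃     
┃ CheckboxTree      ┃    ┃                  ┃     
┠───────────────────┨    ┃                  ┃     
┃>[-] repo/         ┃    ┗━━━━━━━━━━━━━━━━━━┛     
┃   [-] api/        ┃                             
┃     [ ] setup.py  ┃                             
┃     [-] build/    ┃                             
┃       [ ] server.g┃                             
┃       [x] auth.css┃                             
┃       [ ] index.h ┃                             
┃     [x] Makefile  ┃                             
┃   [-] scripts/    ┃                             
┃     [-] templates/┃                             
┃       [x] utils.py┃                             
┃       [x] Makefile┃                             
┃       [ ] .gitigno┃                             
┃     [-] data/     ┃                             
┗━━━━━━━━━━━━━━━━━━━┛                             
                                                  
                                                  


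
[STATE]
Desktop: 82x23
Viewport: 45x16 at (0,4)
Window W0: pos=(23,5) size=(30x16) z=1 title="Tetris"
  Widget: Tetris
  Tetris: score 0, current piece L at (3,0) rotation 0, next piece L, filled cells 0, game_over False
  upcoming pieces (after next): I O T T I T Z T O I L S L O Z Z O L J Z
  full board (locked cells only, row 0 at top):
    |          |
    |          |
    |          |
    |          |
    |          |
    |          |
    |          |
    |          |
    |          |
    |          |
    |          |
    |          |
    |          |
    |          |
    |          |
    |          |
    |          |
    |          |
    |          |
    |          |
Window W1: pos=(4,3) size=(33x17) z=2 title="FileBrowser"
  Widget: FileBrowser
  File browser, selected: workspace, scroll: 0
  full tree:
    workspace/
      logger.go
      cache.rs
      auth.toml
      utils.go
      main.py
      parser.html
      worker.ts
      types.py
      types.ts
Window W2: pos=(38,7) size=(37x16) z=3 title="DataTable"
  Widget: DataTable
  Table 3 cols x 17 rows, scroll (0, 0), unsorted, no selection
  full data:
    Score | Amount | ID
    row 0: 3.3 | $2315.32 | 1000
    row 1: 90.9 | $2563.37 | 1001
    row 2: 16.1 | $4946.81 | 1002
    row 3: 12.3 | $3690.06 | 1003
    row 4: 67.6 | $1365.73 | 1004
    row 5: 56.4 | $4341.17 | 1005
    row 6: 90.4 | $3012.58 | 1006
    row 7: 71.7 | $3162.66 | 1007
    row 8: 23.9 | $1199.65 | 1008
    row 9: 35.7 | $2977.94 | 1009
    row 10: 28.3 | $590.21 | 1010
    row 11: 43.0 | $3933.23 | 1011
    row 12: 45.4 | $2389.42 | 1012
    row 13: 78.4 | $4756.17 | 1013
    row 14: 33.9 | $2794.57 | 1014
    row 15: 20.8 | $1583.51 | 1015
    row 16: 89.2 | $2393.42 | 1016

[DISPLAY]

    ┃ FileBrowser                   ┃        
    ┠───────────────────────────────┨━━━━━━━━
    ┃> [-] workspace/               ┃        
    ┃    logger.go                  ┃─┏━━━━━━
    ┃    cache.rs                   ┃x┃ DataT
    ┃    auth.toml                  ┃▒┠──────
    ┃    utils.go                   ┃▒┃Score│
    ┃    main.py                    ┃ ┃─────┼
    ┃    parser.html                ┃ ┃3.3  │
    ┃    worker.ts                  ┃ ┃90.9 │
    ┃    types.py                   ┃o┃16.1 │
    ┃    types.ts                   ┃ ┃12.3 │
    ┃                               ┃ ┃67.6 │
    ┃                               ┃ ┃56.4 │
    ┃                               ┃ ┃90.4 │
    ┗━━━━━━━━━━━━━━━━━━━━━━━━━━━━━━━┛ ┃71.7 │


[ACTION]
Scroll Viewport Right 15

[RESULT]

er                   ┃                       
─────────────────────┨━━━━━━━━━━━━━━━┓       
space/               ┃               ┃       
.go                  ┃─┏━━━━━━━━━━━━━━━━━━━━━
rs                   ┃x┃ DataTable           
oml                  ┃▒┠─────────────────────
go                   ┃▒┃Score│Amount  │ID    
y                    ┃ ┃─────┼────────┼────  
.html                ┃ ┃3.3  │$2315.32│1000  
.ts                  ┃ ┃90.9 │$2563.37│1001  
py                   ┃o┃16.1 │$4946.81│1002  
ts                   ┃ ┃12.3 │$3690.06│1003  
                     ┃ ┃67.6 │$1365.73│1004  
                     ┃ ┃56.4 │$4341.17│1005  
                     ┃ ┃90.4 │$3012.58│1006  
━━━━━━━━━━━━━━━━━━━━━┛ ┃71.7 │$3162.66│1007  


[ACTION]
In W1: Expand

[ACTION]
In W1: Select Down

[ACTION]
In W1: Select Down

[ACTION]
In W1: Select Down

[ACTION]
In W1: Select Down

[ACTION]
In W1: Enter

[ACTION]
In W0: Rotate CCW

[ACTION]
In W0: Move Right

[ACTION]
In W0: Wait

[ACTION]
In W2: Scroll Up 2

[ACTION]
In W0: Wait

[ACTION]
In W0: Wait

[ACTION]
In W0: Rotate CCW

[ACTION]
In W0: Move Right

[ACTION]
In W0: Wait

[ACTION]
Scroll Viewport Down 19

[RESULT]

.go                  ┃─┏━━━━━━━━━━━━━━━━━━━━━
rs                   ┃x┃ DataTable           
oml                  ┃▒┠─────────────────────
go                   ┃▒┃Score│Amount  │ID    
y                    ┃ ┃─────┼────────┼────  
.html                ┃ ┃3.3  │$2315.32│1000  
.ts                  ┃ ┃90.9 │$2563.37│1001  
py                   ┃o┃16.1 │$4946.81│1002  
ts                   ┃ ┃12.3 │$3690.06│1003  
                     ┃ ┃67.6 │$1365.73│1004  
                     ┃ ┃56.4 │$4341.17│1005  
                     ┃ ┃90.4 │$3012.58│1006  
━━━━━━━━━━━━━━━━━━━━━┛ ┃71.7 │$3162.66│1007  
        ┗━━━━━━━━━━━━━━┃23.9 │$1199.65│1008  
                       ┃35.7 │$2977.94│1009  
                       ┗━━━━━━━━━━━━━━━━━━━━━
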